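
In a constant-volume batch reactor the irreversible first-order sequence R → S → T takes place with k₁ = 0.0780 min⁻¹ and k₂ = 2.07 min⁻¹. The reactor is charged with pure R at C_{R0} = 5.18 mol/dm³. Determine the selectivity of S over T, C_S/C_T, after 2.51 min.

0.219

The intermediate concentration in a first-order A→B→C sequence is C_S = k₁C_{R0}(e^(−k₁t) − e^(−k₂t))/(k₂−k₁).
e^(−k₁t) = e^(−0.0780×2.51) = e^(−0.1958) = 0.8222; e^(−k₂t) = e^(−5.196) = 0.005540.
C_S = 0.0780×5.18/(2.07−0.0780) × (0.8222−0.005540) = 0.2028×0.8167 = 0.1656 mol/dm³.
C_R = C_{R0}e^(−k₁t) = 4.259 mol/dm³, so C_T = C_{R0}−C_R−C_S = 0.7554 mol/dm³; C_S/C_T = 0.219.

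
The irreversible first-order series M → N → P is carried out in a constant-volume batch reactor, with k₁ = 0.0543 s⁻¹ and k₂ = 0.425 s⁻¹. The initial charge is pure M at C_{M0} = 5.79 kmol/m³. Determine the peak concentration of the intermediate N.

For a first-order series the maximum intermediate yield is C_{N,max}/C_{M0} = (k₁/k₂)^[k₂/(k₂−k₁)].
= (0.0543/0.425)^(0.425/(0.425−0.0543)) = (0.1278)^(1.146) = 0.09452.
C_{N,max} = 0.09452×5.79 = 0.547 kmol/m³.

0.547 kmol/m³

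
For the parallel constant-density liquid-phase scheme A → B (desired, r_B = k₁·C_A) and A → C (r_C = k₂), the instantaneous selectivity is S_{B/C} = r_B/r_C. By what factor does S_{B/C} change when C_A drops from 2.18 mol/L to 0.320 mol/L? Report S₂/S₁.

S_{B/C} = (k₁/k₂)·C_A, so S₂/S₁ = (C_{A,2}/C_{A,1}).
= 0.320/2.18 = 0.147.

0.147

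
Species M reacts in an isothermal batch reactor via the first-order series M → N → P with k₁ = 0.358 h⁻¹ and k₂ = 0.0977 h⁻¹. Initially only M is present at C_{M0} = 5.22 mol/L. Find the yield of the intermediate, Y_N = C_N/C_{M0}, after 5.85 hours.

Solving the coupled first-order balances gives C_N(t) = [k₁/(k₂−k₁)]·C_{M0}·(e^(−k₁t) − e^(−k₂t)).
e^(−k₁t) = e^(−0.358×5.85) = e^(−2.094) = 0.1232; e^(−k₂t) = e^(−0.5715) = 0.5647.
C_N = 0.358×5.22/(0.0977−0.358) × (0.1232−0.5647) = (-7.179)×(-0.4415) = 3.170 mol/L.
Y_N = C_N/C_{M0} = 3.170/5.22 = 0.607.

0.607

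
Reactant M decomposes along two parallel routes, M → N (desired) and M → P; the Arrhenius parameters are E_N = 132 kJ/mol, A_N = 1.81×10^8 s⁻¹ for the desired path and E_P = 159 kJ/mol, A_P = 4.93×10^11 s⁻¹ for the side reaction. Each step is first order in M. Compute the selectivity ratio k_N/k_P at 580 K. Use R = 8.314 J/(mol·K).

0.0992

With equal orders, S_{N/P} = k_N/k_P = (A_N/A_P)·exp[(E_P−E_N)/(RT)].
(E_P−E_N)/(RT) = (159−132)×10³/(8.314×580) = 27000/4822 = 5.599.
k_N/k_P = (1.81×10^8/4.93×10^11)·exp(5.599) = 3.671×10^-4 × 270.2 = 0.0992.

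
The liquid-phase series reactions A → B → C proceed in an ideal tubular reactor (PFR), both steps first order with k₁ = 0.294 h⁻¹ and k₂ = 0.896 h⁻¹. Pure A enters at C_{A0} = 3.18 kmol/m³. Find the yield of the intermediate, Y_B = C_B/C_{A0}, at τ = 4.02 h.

0.136

The intermediate concentration in a first-order A→B→C sequence is C_B = k₁C_{A0}(e^(−k₁τ) − e^(−k₂τ))/(k₂−k₁).
e^(−k₁τ) = e^(−0.294×4.02) = e^(−1.182) = 0.3067; e^(−k₂τ) = e^(−3.602) = 0.02727.
C_B = 0.294×3.18/(0.896−0.294) × (0.3067−0.02727) = 1.553×0.2794 = 0.4340 kmol/m³.
Y_B = C_B/C_{A0} = 0.4340/3.18 = 0.136.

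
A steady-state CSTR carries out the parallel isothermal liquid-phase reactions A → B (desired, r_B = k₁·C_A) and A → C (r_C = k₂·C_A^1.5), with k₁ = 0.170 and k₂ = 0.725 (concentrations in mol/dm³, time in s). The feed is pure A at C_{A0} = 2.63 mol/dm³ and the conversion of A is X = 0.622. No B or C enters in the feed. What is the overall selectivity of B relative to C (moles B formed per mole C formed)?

Exit C_A = C_{A0}(1−X) = 2.63×0.378 = 0.9941 mol/dm³.
A CSTR operates uniformly at the exit composition, giving r_B = 0.1690 and r_C = 0.7186 (each k·C_A^n at C_A = 0.9941).
Overall selectivity = C_B/C_C = r_Bτ/(r_Cτ) = r_B/r_C = 0.235.

0.235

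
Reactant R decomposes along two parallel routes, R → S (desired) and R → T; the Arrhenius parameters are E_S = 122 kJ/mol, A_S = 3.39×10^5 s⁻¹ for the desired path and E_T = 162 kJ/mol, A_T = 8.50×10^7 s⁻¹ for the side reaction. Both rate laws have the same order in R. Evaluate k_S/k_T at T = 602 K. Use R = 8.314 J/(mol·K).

With equal orders, S_{S/T} = k_S/k_T = (A_S/A_T)·exp[(E_T−E_S)/(RT)].
(E_T−E_S)/(RT) = (162−122)×10³/(8.314×602) = 40000/5005 = 7.992.
k_S/k_T = (3.39×10^5/8.50×10^7)·exp(7.992) = 0.003988 × 2957 = 11.8.

11.8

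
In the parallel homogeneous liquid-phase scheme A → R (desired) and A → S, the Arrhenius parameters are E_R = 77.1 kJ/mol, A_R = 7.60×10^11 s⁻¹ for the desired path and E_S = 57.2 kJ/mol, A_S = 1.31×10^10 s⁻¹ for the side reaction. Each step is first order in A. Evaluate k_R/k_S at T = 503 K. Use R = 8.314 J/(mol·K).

k_R/k_S = (A_R/A_S)·exp[−(E_R−E_S)/(RT)] = (A_R/A_S)·exp[(E_S−E_R)/(RT)].
(E_S−E_R)/(RT) = (57.2−77.1)×10³/(8.314×503) = -19900/4182 = -4.759.
k_R/k_S = (7.60×10^11/1.31×10^10)·exp(-4.759) = 58.02 × 0.008578 = 0.498.

0.498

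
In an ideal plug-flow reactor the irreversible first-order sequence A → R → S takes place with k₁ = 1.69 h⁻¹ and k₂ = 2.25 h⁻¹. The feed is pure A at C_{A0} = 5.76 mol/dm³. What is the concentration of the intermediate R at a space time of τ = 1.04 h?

Solving the coupled first-order balances gives C_R(τ) = [k₁/(k₂−k₁)]·C_{A0}·(e^(−k₁τ) − e^(−k₂τ)).
e^(−k₁τ) = e^(−1.69×1.04) = e^(−1.758) = 0.1725; e^(−k₂τ) = e^(−2.340) = 0.09633.
C_R = 1.69×5.76/(2.25−1.69) × (0.1725−0.09633) = 17.38×0.07613 = 1.323 mol/dm³.

1.32 mol/dm³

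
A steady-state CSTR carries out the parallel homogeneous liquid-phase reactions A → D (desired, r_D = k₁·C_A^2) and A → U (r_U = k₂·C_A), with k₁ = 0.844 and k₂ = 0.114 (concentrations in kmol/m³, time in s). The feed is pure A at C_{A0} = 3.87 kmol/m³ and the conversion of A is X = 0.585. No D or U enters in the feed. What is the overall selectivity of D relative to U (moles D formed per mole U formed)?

Exit C_A = C_{A0}(1−X) = 3.87×0.415 = 1.606 kmol/m³.
Rates in a CSTR are evaluated at the outlet concentration: r_D = 0.844×1.606^2 = 2.177, r_U = 0.114×1.606 = 0.1831.
Overall selectivity = C_D/C_U = r_Dτ/(r_Uτ) = r_D/r_U = 11.9.

11.9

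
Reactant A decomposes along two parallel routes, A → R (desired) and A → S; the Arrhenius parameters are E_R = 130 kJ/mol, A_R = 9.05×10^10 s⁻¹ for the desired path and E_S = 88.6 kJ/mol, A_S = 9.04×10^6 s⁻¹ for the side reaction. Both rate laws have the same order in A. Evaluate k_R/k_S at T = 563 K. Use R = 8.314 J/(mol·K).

Since both paths have the same order in A, the concentration cancels and S_{R/S} = k_R/k_S = (A_R/A_S)·exp[(E_S−E_R)/(RT)].
(E_S−E_R)/(RT) = (88.6−130)×10³/(8.314×563) = -41400/4681 = -8.845.
k_R/k_S = (9.05×10^10/9.04×10^6)·exp(-8.845) = 10011 × 1.441×10^-4 = 1.44.
Since E_R > E_S, raising the temperature improves selectivity toward R.

1.44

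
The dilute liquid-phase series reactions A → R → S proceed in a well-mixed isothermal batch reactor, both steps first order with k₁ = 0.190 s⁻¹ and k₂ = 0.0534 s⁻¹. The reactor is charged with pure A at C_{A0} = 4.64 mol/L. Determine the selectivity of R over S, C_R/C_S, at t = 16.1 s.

1.22

The intermediate concentration in a first-order A→B→C sequence is C_R = k₁C_{A0}(e^(−k₁t) − e^(−k₂t))/(k₂−k₁).
e^(−k₁t) = e^(−0.190×16.1) = e^(−3.059) = 0.04693; e^(−k₂t) = e^(−0.8597) = 0.4233.
C_R = 0.190×4.64/(0.0534−0.190) × (0.04693−0.4233) = (-6.454)×(-0.3763) = 2.429 mol/L.
C_A = C_{A0}e^(−k₁t) = 0.2178 mol/L, so C_S = C_{A0}−C_A−C_R = 1.993 mol/L; C_R/C_S = 1.22.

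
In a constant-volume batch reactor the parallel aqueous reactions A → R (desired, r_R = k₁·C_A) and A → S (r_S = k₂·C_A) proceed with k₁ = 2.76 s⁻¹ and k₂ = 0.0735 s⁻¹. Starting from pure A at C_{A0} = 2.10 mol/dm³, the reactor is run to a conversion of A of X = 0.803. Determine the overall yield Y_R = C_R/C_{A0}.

C_A = C_{A0}(1−X) = 0.4137 mol/dm³.
Both paths are first order in A, so the instantaneous fraction to R is constant: dC_R/d(−C_A) = k₁/(k₁+k₂) = 0.9741.
C_R = 0.9741·(C_{A0}−C_A) = 0.9741×1.686 = 1.64 mol/dm³.
Y_R = C_R/C_{A0} = 1.643/2.10 = 0.782.

0.782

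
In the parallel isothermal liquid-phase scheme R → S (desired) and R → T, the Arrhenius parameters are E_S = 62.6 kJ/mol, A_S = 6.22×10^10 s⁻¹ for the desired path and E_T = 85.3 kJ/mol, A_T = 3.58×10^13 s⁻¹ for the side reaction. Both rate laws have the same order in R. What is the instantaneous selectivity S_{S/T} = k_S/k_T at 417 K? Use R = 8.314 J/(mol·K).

1.21

k_S/k_T = (A_S/A_T)·exp[−(E_S−E_T)/(RT)] = (A_S/A_T)·exp[(E_T−E_S)/(RT)].
(E_T−E_S)/(RT) = (85.3−62.6)×10³/(8.314×417) = 22700/3467 = 6.548.
k_S/k_T = (6.22×10^10/3.58×10^13)·exp(6.548) = 0.001737 × 697.5 = 1.21.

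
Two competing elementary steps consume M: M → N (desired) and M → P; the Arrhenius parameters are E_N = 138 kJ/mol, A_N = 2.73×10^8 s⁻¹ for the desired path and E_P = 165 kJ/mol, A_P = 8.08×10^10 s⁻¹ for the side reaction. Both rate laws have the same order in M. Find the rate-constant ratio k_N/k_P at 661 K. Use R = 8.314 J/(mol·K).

With equal orders, S_{N/P} = k_N/k_P = (A_N/A_P)·exp[(E_P−E_N)/(RT)].
(E_P−E_N)/(RT) = (165−138)×10³/(8.314×661) = 27000/5496 = 4.913.
k_N/k_P = (2.73×10^8/8.08×10^10)·exp(4.913) = 0.003379 × 136.1 = 0.460.

0.460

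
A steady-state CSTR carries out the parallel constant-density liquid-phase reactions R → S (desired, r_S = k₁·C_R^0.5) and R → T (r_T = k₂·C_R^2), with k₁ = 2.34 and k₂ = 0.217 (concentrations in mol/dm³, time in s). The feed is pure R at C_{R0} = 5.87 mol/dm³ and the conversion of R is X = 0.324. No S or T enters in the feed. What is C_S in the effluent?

1.10 mol/dm³

Exit C_R = C_{R0}(1−X) = 5.87×0.676 = 3.968 mol/dm³.
In a CSTR the entire volume is at exit conditions, so r_S = 2.34×3.968^0.5 = 4.661 and r_T = 0.217×3.968^2 = 3.417.
Fraction of consumed R going to S: r_S/(r_S+r_T) = 0.5770.
C_S = 0.5770·C_{R0}·X = 0.5770×5.87×0.324 = 1.10 mol/dm³.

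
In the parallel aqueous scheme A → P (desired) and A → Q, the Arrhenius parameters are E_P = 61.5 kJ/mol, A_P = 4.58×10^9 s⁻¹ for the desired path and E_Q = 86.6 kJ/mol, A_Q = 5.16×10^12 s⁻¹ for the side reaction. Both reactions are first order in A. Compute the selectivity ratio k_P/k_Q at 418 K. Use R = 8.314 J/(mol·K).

1.22

With equal orders, S_{P/Q} = k_P/k_Q = (A_P/A_Q)·exp[(E_Q−E_P)/(RT)].
(E_Q−E_P)/(RT) = (86.6−61.5)×10³/(8.314×418) = 25100/3475 = 7.222.
k_P/k_Q = (4.58×10^9/5.16×10^12)·exp(7.222) = 8.876×10^-4 × 1370 = 1.22.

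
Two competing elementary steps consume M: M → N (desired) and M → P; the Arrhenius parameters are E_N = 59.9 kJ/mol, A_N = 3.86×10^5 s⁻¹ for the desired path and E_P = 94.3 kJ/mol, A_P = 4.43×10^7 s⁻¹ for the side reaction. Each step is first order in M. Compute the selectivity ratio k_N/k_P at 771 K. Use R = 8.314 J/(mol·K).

1.87

With equal orders, S_{N/P} = k_N/k_P = (A_N/A_P)·exp[(E_P−E_N)/(RT)].
(E_P−E_N)/(RT) = (94.3−59.9)×10³/(8.314×771) = 34400/6410 = 5.367.
k_N/k_P = (3.86×10^5/4.43×10^7)·exp(5.367) = 0.008713 × 214.1 = 1.87.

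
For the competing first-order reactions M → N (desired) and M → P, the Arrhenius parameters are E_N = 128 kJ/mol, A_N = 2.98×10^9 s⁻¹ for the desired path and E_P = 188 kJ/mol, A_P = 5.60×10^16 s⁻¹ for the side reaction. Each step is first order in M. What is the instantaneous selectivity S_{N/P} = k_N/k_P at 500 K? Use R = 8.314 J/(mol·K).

0.0987

k_N/k_P = (A_N/A_P)·exp[−(E_N−E_P)/(RT)] = (A_N/A_P)·exp[(E_P−E_N)/(RT)].
(E_P−E_N)/(RT) = (188−128)×10³/(8.314×500) = 60000/4157 = 14.43.
k_N/k_P = (2.98×10^9/5.60×10^16)·exp(14.43) = 5.321×10^-8 × 1.855×10^6 = 0.0987.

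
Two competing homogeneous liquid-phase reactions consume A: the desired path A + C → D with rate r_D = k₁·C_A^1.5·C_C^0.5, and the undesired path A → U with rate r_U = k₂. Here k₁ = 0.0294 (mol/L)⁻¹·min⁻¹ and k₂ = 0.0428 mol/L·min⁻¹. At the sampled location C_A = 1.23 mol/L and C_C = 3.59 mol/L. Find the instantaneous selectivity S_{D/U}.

1.78

S_{D/U} = r_D/r_U = (k₁·C_A^1.5·C_C^0.5)/(k₂) = (k₁/k₂)·C_A^1.5·C_C^0.5.
= (0.0294×1.230^1.5×3.590^0.5) / (0.0428) = 0.07599/0.04280 = 1.78.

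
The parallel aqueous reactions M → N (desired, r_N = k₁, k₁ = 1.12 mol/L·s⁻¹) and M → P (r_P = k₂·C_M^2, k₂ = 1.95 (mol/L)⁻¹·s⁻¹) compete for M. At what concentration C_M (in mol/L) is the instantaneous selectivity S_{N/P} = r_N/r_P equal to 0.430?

1.16 mol/L

S_{N/P} = (k₁/k₂)·C_M^-2 ⇒ C_M = (S·k₂/k₁)^(-0.5).
= (0.430×1.95/1.12)^(-0.5) = (0.7487)^(-0.5) = 1.16 mol/L.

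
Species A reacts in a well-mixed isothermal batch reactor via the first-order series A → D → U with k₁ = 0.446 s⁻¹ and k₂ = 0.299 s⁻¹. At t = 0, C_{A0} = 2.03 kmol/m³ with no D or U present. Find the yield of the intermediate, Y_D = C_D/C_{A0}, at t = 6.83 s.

The intermediate concentration in a first-order A→B→C sequence is C_D = k₁C_{A0}(e^(−k₁t) − e^(−k₂t))/(k₂−k₁).
e^(−k₁t) = e^(−0.446×6.83) = e^(−3.046) = 0.04754; e^(−k₂t) = e^(−2.042) = 0.1297.
C_D = 0.446×2.03/(0.299−0.446) × (0.04754−0.1297) = (-6.159)×(-0.08221) = 0.5063 kmol/m³.
Y_D = C_D/C_{A0} = 0.5063/2.03 = 0.249.

0.249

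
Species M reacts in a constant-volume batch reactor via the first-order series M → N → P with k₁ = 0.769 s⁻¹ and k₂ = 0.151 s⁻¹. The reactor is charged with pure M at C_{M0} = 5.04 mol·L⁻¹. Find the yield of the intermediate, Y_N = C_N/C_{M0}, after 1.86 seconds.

0.642

For first-order series with pure M initially, C_N(t) = k₁C_{M0}/(k₂−k₁)·(e^(−k₁t) − e^(−k₂t)).
e^(−k₁t) = e^(−0.769×1.86) = e^(−1.430) = 0.2392; e^(−k₂t) = e^(−0.2809) = 0.7551.
C_N = 0.769×5.04/(0.151−0.769) × (0.2392−0.7551) = (-6.271)×(-0.5159) = 3.235 mol·L⁻¹.
Y_N = C_N/C_{M0} = 3.235/5.04 = 0.642.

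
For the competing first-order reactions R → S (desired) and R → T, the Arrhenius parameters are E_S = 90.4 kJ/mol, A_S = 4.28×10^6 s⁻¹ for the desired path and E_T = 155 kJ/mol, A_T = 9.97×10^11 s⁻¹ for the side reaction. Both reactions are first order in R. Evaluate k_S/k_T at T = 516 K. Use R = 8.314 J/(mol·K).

Since both paths have the same order in R, the concentration cancels and S_{S/T} = k_S/k_T = (A_S/A_T)·exp[(E_T−E_S)/(RT)].
(E_T−E_S)/(RT) = (155−90.4)×10³/(8.314×516) = 64600/4290 = 15.06.
k_S/k_T = (4.28×10^6/9.97×10^11)·exp(15.06) = 4.293×10^-6 × 3.465×10^6 = 14.9.
Since E_S < E_T, lowering the temperature improves selectivity toward S.

14.9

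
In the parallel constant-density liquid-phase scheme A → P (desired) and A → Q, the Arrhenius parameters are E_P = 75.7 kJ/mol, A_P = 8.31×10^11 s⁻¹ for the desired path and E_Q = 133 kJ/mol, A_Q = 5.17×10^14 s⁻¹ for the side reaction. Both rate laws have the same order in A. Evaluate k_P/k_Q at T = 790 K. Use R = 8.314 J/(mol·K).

9.88

With equal orders, S_{P/Q} = k_P/k_Q = (A_P/A_Q)·exp[(E_Q−E_P)/(RT)].
(E_Q−E_P)/(RT) = (133−75.7)×10³/(8.314×790) = 57300/6568 = 8.724.
k_P/k_Q = (8.31×10^11/5.17×10^14)·exp(8.724) = 0.001607 × 6149 = 9.88.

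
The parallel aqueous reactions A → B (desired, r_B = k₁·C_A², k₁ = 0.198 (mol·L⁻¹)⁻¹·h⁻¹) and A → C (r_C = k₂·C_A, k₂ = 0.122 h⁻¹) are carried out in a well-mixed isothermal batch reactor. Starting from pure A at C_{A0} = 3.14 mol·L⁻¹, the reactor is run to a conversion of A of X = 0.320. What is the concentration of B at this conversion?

C_A = C_{A0}(1−X) = 2.135 mol·L⁻¹.
Along a PFR/batch, dC_C/dC_A = −r_C/(r_B+r_C) = −k₂/(k₂+k₁·C_A).
Integrating from C_{A0} to C_A: C_C = (0.122/0.198)·ln[(0.122+0.198·3.14)/(0.122+0.198·2.14)] = 0.6162·ln(0.7437/0.5448) = 0.1918 mol·L⁻¹.
Then C_B = (C_{A0}−C_A) − C_C = 1.005 − 0.1918 = 0.8130 mol·L⁻¹.

0.813 mol·L⁻¹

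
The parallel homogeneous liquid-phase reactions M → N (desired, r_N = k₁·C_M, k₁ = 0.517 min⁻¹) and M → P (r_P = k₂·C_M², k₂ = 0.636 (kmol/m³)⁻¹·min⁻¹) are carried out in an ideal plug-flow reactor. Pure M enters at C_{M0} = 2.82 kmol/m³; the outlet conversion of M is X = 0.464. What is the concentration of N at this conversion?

C_M = C_{M0}(1−X) = 1.512 kmol/m³.
Along a PFR/batch, dC_N/dC_M = −r_N/(r_N+r_P) = −k₁/(k₁+k₂·C_M).
Integrating from C_{M0} to C_M: C_N = (0.517/0.636)·ln[(0.517+0.636·2.82)/(0.517+0.636·1.51)] = 0.8129·ln(2.311/1.478) = 0.3630 kmol/m³.

0.363 kmol/m³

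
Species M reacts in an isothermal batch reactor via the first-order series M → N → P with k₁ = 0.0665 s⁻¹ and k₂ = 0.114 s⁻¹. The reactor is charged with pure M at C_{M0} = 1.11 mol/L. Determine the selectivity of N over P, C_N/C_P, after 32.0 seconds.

The intermediate concentration in a first-order A→B→C sequence is C_N = k₁C_{M0}(e^(−k₁t) − e^(−k₂t))/(k₂−k₁).
e^(−k₁t) = e^(−0.0665×32.0) = e^(−2.128) = 0.1191; e^(−k₂t) = e^(−3.648) = 0.02604.
C_N = 0.0665×1.11/(0.114−0.0665) × (0.1191−0.02604) = 1.554×0.09303 = 0.1446 mol/L.
C_M = C_{M0}e^(−k₁t) = 0.1322 mol/L, so C_P = C_{M0}−C_M−C_N = 0.8333 mol/L; C_N/C_P = 0.174.

0.174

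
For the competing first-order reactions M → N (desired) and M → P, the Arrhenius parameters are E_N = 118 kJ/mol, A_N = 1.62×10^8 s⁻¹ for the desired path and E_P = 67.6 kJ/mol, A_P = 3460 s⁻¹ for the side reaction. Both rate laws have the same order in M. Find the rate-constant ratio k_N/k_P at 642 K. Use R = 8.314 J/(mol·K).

k_N/k_P = (A_N/A_P)·exp[−(E_N−E_P)/(RT)] = (A_N/A_P)·exp[(E_P−E_N)/(RT)].
(E_P−E_N)/(RT) = (67.6−118)×10³/(8.314×642) = -50400/5338 = -9.442.
k_N/k_P = (1.62×10^8/3460)·exp(-9.442) = 46821 × 7.928×10^-5 = 3.71.
Since E_N > E_P, raising the temperature improves selectivity toward N.

3.71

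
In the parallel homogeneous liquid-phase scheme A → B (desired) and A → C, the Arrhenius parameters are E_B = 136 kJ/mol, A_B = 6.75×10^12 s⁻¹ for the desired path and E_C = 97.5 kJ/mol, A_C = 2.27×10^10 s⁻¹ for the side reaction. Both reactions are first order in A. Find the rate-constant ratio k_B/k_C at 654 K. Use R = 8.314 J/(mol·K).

0.250

Since both paths have the same order in A, the concentration cancels and S_{B/C} = k_B/k_C = (A_B/A_C)·exp[(E_C−E_B)/(RT)].
(E_C−E_B)/(RT) = (97.5−136)×10³/(8.314×654) = -38500/5437 = -7.081.
k_B/k_C = (6.75×10^12/2.27×10^10)·exp(-7.081) = 297.4 × 8.412×10^-4 = 0.250.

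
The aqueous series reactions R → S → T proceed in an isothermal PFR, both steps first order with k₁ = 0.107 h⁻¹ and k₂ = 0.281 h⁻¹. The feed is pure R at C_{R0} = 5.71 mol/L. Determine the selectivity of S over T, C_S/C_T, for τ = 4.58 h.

1.15

The intermediate concentration in a first-order A→B→C sequence is C_S = k₁C_{R0}(e^(−k₁τ) − e^(−k₂τ))/(k₂−k₁).
e^(−k₁τ) = e^(−0.107×4.58) = e^(−0.4901) = 0.6126; e^(−k₂τ) = e^(−1.287) = 0.2761.
C_S = 0.107×5.71/(0.281−0.107) × (0.6126−0.2761) = 3.511×0.3365 = 1.182 mol/L.
C_R = C_{R0}e^(−k₁τ) = 3.498 mol/L, so C_T = C_{R0}−C_R−C_S = 1.031 mol/L; C_S/C_T = 1.15.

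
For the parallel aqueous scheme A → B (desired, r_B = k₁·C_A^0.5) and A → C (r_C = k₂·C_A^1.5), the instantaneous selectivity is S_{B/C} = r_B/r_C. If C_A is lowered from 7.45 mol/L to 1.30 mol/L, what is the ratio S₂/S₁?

S_{B/C} = (k₁/k₂)·C_A⁻¹, so S₂/S₁ = (C_{A,2}/C_{A,1})⁻¹.
= 7.45/1.30 = 5.73.

5.73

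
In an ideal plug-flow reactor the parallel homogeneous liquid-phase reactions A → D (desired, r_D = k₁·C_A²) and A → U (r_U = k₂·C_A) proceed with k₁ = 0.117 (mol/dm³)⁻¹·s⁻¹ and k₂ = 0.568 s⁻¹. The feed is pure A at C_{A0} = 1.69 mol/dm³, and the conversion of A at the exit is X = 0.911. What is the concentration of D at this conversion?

0.238 mol/dm³

C_A = C_{A0}(1−X) = 0.1504 mol/dm³.
Along a PFR/batch, dC_U/dC_A = −r_U/(r_D+r_U) = −k₂/(k₂+k₁·C_A).
Integrating from C_{A0} to C_A: C_U = (0.568/0.117)·ln[(0.568+0.117·1.69)/(0.568+0.117·0.150)] = 4.855·ln(0.7657/0.5856) = 1.302 mol/dm³.
Then C_D = (C_{A0}−C_A) − C_U = 1.540 − 1.302 = 0.2376 mol/dm³.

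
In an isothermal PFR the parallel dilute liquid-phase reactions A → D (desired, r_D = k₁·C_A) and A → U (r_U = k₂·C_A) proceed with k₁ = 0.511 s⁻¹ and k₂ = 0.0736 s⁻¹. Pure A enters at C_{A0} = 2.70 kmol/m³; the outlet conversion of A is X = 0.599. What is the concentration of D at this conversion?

1.41 kmol/m³

C_A = C_{A0}(1−X) = 1.083 kmol/m³.
Both paths are first order in A, so the instantaneous fraction to D is constant: dC_D/d(−C_A) = k₁/(k₁+k₂) = 0.8741.
C_D = 0.8741·(C_{A0}−C_A) = 0.8741×1.617 = 1.41 kmol/m³.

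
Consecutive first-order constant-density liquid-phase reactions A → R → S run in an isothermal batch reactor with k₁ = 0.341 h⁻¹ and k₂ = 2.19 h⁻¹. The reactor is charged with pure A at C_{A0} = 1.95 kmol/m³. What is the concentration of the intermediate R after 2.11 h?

For first-order series with pure A initially, C_R(t) = k₁C_{A0}/(k₂−k₁)·(e^(−k₁t) − e^(−k₂t)).
e^(−k₁t) = e^(−0.341×2.11) = e^(−0.7195) = 0.4870; e^(−k₂t) = e^(−4.621) = 0.009844.
C_R = 0.341×1.95/(2.19−0.341) × (0.4870−0.009844) = 0.3596×0.4771 = 0.1716 kmol/m³.

0.172 kmol/m³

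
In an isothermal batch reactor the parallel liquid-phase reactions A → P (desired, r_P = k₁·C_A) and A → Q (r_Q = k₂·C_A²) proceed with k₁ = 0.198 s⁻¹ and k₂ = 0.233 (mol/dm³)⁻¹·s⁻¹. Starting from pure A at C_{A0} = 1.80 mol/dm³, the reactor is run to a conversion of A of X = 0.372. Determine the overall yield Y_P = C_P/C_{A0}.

C_A = C_{A0}(1−X) = 1.130 mol/dm³.
Along a PFR/batch, dC_P/dC_A = −r_P/(r_P+r_Q) = −k₁/(k₁+k₂·C_A).
Integrating from C_{A0} to C_A: C_P = (0.198/0.233)·ln[(0.198+0.233·1.80)/(0.198+0.233·1.13)] = 0.8498·ln(0.6174/0.4614) = 0.2475 mol/dm³.
Y_P = C_P/C_{A0} = 0.2475/1.80 = 0.138.

0.138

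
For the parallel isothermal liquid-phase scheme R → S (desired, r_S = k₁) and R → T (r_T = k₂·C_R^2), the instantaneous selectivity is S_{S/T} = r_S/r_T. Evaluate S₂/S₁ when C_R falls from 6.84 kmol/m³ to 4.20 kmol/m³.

S_{S/T} = (k₁/k₂)·C_R^-2, so S₂/S₁ = (C_{R,2}/C_{R,1})^-2.
= (4.20/6.84)^(-2) = (0.6140)^(-2) = 2.65.

2.65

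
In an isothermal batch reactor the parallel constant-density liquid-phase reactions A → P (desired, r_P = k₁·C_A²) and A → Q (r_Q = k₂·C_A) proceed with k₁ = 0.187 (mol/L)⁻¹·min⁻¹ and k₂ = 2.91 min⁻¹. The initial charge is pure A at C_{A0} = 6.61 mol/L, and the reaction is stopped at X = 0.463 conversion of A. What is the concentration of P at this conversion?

C_A = C_{A0}(1−X) = 3.550 mol/L.
Along a PFR/batch, dC_Q/dC_A = −r_Q/(r_P+r_Q) = −k₂/(k₂+k₁·C_A).
Integrating from C_{A0} to C_A: C_Q = (2.91/0.187)·ln[(2.91+0.187·6.61)/(2.91+0.187·3.55)] = 15.56·ln(4.146/3.574) = 2.312 mol/L.
Then C_P = (C_{A0}−C_A) − C_Q = 3.060 − 2.312 = 0.7489 mol/L.

0.749 mol/L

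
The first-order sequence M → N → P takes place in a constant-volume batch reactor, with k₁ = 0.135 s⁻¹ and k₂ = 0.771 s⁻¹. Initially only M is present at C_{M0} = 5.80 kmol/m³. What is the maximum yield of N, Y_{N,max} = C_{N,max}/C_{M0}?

0.121

Evaluating C_N at t_opt = ln(k₂/k₁)/(k₂−k₁) gives C_{N,max}/C_{M0} = (k₁/k₂)^[k₂/(k₂−k₁)].
= (0.135/0.771)^(0.771/(0.771−0.135)) = (0.1751)^(1.212) = 0.1210.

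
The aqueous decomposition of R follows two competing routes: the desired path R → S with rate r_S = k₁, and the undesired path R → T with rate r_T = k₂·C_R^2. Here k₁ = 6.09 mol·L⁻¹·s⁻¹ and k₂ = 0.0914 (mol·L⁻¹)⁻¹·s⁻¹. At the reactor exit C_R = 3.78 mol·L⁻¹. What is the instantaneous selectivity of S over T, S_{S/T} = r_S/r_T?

4.66

S_{S/T} = r_S/r_T = (k₁)/(k₂·C_R^2) = (k₁/k₂)·C_R^-2.
= (6.09) / (0.0914×3.780^2) = 6.090/1.306 = 4.66.
The undesired path is higher order in R, so low C_R (CSTR or dilute feed) favours S.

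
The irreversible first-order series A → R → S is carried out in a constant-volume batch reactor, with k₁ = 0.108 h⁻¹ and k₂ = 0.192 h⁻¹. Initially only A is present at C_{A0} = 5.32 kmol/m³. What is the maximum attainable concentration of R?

For a first-order series the maximum intermediate yield is C_{R,max}/C_{A0} = (k₁/k₂)^[k₂/(k₂−k₁)].
= (0.108/0.192)^(0.192/(0.192−0.108)) = (0.5625)^(2.286) = 0.2684.
C_{R,max} = 0.2684×5.32 = 1.43 kmol/m³.

1.43 kmol/m³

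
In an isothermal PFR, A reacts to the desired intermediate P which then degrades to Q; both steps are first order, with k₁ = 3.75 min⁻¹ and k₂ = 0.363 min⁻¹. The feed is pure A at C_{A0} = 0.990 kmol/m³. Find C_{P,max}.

For a first-order series the maximum intermediate yield is C_{P,max}/C_{A0} = (k₁/k₂)^[k₂/(k₂−k₁)].
= (3.75/0.363)^(0.363/(0.363−3.75)) = (10.33)^(-0.1072) = 0.7786.
C_{P,max} = 0.7786×0.990 = 0.771 kmol/m³.

0.771 kmol/m³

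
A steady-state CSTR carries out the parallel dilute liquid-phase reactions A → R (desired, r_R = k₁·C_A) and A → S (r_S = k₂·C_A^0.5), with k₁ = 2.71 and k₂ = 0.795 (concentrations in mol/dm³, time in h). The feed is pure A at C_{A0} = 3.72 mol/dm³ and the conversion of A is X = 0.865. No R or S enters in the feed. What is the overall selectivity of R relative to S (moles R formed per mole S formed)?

Exit C_A = C_{A0}(1−X) = 3.72×0.135 = 0.5022 mol/dm³.
Rates in a CSTR are evaluated at the outlet concentration: r_R = 2.71×0.5022 = 1.361, r_S = 0.795×0.5022^0.5 = 0.5634.
Overall selectivity = C_R/C_S = r_Rτ/(r_Sτ) = r_R/r_S = 2.42.

2.42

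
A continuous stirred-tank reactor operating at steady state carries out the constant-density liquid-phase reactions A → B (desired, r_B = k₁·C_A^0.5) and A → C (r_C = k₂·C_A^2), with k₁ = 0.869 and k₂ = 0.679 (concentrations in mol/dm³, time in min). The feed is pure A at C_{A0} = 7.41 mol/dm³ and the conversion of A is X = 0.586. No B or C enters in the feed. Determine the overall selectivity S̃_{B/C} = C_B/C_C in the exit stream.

0.238

Exit C_A = C_{A0}(1−X) = 7.41×0.414 = 3.068 mol/dm³.
Rates in a CSTR are evaluated at the outlet concentration: r_B = 0.869×3.068^0.5 = 1.522, r_C = 0.679×3.068^2 = 6.390.
Overall selectivity = C_B/C_C = r_Bτ/(r_Cτ) = r_B/r_C = 0.238.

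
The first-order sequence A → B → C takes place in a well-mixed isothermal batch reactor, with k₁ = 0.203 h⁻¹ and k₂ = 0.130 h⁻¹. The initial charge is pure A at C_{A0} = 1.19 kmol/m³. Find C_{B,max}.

Evaluating C_B at t_opt = ln(k₂/k₁)/(k₂−k₁) gives C_{B,max}/C_{A0} = (k₁/k₂)^[k₂/(k₂−k₁)].
= (0.203/0.130)^(0.130/(0.130−0.203)) = (1.562)^(-1.781) = 0.4522.
C_{B,max} = 0.4522×1.19 = 0.538 kmol/m³.

0.538 kmol/m³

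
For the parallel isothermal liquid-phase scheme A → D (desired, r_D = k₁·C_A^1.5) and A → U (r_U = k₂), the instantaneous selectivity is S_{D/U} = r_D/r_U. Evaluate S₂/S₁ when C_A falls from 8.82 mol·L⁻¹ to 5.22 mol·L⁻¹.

S_{D/U} = (k₁/k₂)·C_A^1.5, so S₂/S₁ = (C_{A,2}/C_{A,1})^1.5.
= (5.22/8.82)^1.5 = (0.5918)^1.5 = 0.455.

0.455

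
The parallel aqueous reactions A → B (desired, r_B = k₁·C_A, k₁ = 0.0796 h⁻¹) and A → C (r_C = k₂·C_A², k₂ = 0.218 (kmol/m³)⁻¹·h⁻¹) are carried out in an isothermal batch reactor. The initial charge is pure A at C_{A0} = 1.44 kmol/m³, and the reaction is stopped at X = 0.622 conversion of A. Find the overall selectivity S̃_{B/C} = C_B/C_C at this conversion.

C_A = C_{A0}(1−X) = 0.5443 kmol/m³.
Along a PFR/batch, dC_B/dC_A = −r_B/(r_B+r_C) = −k₁/(k₁+k₂·C_A).
Integrating from C_{A0} to C_A: C_B = (0.0796/0.218)·ln[(0.0796+0.218·1.44)/(0.0796+0.218·0.544)] = 0.3651·ln(0.3935/0.1983) = 0.2503 kmol/m³.
C_C = (C_{A0}−C_A)−C_B = 0.6454 kmol/m³; S̃_{B/C} = 0.2503/0.6454 = 0.388.

0.388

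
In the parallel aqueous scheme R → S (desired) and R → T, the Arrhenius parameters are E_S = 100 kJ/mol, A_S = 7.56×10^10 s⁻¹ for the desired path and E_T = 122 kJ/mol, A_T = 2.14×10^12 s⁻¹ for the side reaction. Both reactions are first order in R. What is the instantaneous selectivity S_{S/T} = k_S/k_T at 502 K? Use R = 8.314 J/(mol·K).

k_S/k_T = (A_S/A_T)·exp[−(E_S−E_T)/(RT)] = (A_S/A_T)·exp[(E_T−E_S)/(RT)].
(E_T−E_S)/(RT) = (122−100)×10³/(8.314×502) = 22000/4174 = 5.271.
k_S/k_T = (7.56×10^10/2.14×10^12)·exp(5.271) = 0.03533 × 194.6 = 6.88.
Since E_S < E_T, lowering the temperature improves selectivity toward S.

6.88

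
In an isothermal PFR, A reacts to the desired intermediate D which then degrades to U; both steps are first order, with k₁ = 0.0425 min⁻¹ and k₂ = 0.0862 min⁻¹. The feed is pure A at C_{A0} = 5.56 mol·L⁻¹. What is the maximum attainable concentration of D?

At the optimum, C_{D,max}/C_{A0} = (k₁/k₂)^[k₂/(k₂−k₁)].
= (0.0425/0.0862)^(0.0862/(0.0862−0.0425)) = (0.4930)^(1.973) = 0.2479.
C_{D,max} = 0.2479×5.56 = 1.38 mol·L⁻¹.

1.38 mol·L⁻¹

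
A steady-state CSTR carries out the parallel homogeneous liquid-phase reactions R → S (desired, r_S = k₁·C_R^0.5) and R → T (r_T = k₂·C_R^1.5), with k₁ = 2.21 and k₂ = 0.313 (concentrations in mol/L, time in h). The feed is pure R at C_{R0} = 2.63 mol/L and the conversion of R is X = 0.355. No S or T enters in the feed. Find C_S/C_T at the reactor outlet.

Exit C_R = C_{R0}(1−X) = 2.63×0.645 = 1.696 mol/L.
In a CSTR the entire volume is at exit conditions, so r_S = 2.21×1.696^0.5 = 2.878 and r_T = 0.313×1.696^1.5 = 0.6915.
Overall selectivity = C_S/C_T = r_Sτ/(r_Tτ) = r_S/r_T = 4.16.

4.16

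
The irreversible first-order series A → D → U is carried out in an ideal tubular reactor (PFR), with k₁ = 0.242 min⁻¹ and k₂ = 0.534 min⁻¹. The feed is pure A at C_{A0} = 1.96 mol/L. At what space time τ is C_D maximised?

For first-order series the maximum of C_D occurs at τ_opt = ln(k₂/k₁)/(k₂−k₁).
= ln(0.534/0.242)/(0.534−0.242) = ln(2.207)/0.2920 = 0.7915/0.2920 = 2.71 min.

2.71 min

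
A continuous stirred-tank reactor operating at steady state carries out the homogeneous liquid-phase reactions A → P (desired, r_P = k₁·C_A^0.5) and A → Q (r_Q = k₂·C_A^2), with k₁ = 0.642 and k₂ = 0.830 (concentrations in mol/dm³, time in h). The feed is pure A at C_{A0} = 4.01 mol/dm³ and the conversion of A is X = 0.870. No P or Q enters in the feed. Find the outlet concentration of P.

Exit C_A = C_{A0}(1−X) = 4.01×0.130 = 0.5213 mol/dm³.
Rates in a CSTR are evaluated at the outlet concentration: r_P = 0.642×0.5213^0.5 = 0.4635, r_Q = 0.830×0.5213^2 = 0.2256.
Fraction of consumed A going to P: r_P/(r_P+r_Q) = 0.6727.
C_P = 0.6727·C_{A0}·X = 0.6727×4.01×0.870 = 2.35 mol/dm³.

2.35 mol/dm³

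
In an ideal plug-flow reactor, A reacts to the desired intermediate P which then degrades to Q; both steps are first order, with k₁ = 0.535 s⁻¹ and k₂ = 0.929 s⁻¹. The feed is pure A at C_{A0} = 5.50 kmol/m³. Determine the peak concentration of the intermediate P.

1.50 kmol/m³

At the optimum, C_{P,max}/C_{A0} = (k₁/k₂)^[k₂/(k₂−k₁)].
= (0.535/0.929)^(0.929/(0.929−0.535)) = (0.5759)^(2.358) = 0.2722.
C_{P,max} = 0.2722×5.50 = 1.50 kmol/m³.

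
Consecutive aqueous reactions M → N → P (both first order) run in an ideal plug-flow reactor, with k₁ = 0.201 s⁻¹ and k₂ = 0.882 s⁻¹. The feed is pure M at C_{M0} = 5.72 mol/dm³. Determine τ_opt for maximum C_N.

2.17 s

For first-order series the maximum of C_N occurs at τ_opt = ln(k₂/k₁)/(k₂−k₁).
= ln(0.882/0.201)/(0.882−0.201) = ln(4.388)/0.6810 = 1.479/0.6810 = 2.17 s.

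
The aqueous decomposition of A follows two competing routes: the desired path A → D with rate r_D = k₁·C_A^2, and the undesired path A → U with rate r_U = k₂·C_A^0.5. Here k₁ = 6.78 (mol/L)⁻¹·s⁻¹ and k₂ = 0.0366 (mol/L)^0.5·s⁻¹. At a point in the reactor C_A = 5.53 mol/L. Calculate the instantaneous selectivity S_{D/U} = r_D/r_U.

2409

S_{D/U} = r_D/r_U = (k₁·C_A^2)/(k₂·C_A^0.5) = (k₁/k₂)·C_A^1.5.
= (6.78×5.530^2) / (0.0366×5.530^0.5) = 207.3/0.08607 = 2409.
Since the desired path is higher order in A, keeping C_A high (PFR or concentrated feed) favours D.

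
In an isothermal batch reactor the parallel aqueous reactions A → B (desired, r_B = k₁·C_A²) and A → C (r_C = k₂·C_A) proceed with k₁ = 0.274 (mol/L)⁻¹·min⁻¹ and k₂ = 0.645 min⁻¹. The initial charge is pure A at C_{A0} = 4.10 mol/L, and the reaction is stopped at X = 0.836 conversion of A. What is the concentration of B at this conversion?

1.64 mol/L

C_A = C_{A0}(1−X) = 0.6724 mol/L.
Along a PFR/batch, dC_C/dC_A = −r_C/(r_B+r_C) = −k₂/(k₂+k₁·C_A).
Integrating from C_{A0} to C_A: C_C = (0.645/0.274)·ln[(0.645+0.274·4.10)/(0.645+0.274·0.672)] = 2.354·ln(1.768/0.8292) = 1.783 mol/L.
Then C_B = (C_{A0}−C_A) − C_C = 3.428 − 1.783 = 1.645 mol/L.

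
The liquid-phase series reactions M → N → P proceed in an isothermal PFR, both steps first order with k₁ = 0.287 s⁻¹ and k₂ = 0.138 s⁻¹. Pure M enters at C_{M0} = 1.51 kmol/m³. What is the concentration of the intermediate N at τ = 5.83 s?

0.755 kmol/m³

The intermediate concentration in a first-order A→B→C sequence is C_N = k₁C_{M0}(e^(−k₁τ) − e^(−k₂τ))/(k₂−k₁).
e^(−k₁τ) = e^(−0.287×5.83) = e^(−1.673) = 0.1876; e^(−k₂τ) = e^(−0.8045) = 0.4473.
C_N = 0.287×1.51/(0.138−0.287) × (0.1876−0.4473) = (-2.909)×(-0.2596) = 0.7552 kmol/m³.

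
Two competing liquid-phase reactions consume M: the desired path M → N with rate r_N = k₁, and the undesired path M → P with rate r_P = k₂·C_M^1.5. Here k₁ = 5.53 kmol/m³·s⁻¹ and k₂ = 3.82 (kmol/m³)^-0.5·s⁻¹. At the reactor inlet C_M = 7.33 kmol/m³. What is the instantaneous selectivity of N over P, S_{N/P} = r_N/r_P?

S_{N/P} = r_N/r_P = (k₁)/(k₂·C_M^1.5) = (k₁/k₂)·C_M^-1.5.
= (5.53) / (3.82×7.330^1.5) = 5.530/75.81 = 0.0729.

0.0729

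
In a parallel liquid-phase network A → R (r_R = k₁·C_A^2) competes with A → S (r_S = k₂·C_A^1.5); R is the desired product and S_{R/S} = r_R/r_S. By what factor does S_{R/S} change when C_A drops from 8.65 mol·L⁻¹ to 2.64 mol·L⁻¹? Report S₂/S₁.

S_{R/S} = (k₁/k₂)·C_A^0.5, so S₂/S₁ = (C_{A,2}/C_{A,1})^0.5.
= (2.64/8.65)^0.5 = (0.3052)^0.5 = 0.552.

0.552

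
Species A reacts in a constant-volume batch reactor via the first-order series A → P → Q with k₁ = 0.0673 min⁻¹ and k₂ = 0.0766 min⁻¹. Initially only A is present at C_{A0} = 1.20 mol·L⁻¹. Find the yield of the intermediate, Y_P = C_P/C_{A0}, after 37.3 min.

Solving the coupled first-order balances gives C_P(t) = [k₁/(k₂−k₁)]·C_{A0}·(e^(−k₁t) − e^(−k₂t)).
e^(−k₁t) = e^(−0.0673×37.3) = e^(−2.510) = 0.08124; e^(−k₂t) = e^(−2.857) = 0.05743.
C_P = 0.0673×1.20/(0.0766−0.0673) × (0.08124−0.05743) = 8.684×0.02381 = 0.2068 mol·L⁻¹.
Y_P = C_P/C_{A0} = 0.2068/1.20 = 0.172.

0.172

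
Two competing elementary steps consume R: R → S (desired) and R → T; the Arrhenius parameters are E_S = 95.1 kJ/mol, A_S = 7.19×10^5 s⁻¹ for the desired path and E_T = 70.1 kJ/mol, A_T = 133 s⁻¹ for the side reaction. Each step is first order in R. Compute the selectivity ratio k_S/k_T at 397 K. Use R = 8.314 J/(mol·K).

With equal orders, S_{S/T} = k_S/k_T = (A_S/A_T)·exp[(E_T−E_S)/(RT)].
(E_T−E_S)/(RT) = (70.1−95.1)×10³/(8.314×397) = -25000/3301 = -7.574.
k_S/k_T = (7.19×10^5/133)·exp(-7.574) = 5406 × 5.135×10^-4 = 2.78.

2.78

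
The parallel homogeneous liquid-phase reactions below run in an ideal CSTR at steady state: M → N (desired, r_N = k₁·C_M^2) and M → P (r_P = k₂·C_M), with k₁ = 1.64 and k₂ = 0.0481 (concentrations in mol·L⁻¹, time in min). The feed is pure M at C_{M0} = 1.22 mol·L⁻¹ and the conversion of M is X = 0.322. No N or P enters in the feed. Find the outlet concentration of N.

0.379 mol·L⁻¹

Exit C_M = C_{M0}(1−X) = 1.22×0.678 = 0.8272 mol·L⁻¹.
In a CSTR the entire volume is at exit conditions, so r_N = 1.64×0.8272^2 = 1.122 and r_P = 0.0481×0.8272 = 0.03979.
Fraction of consumed M going to N: r_N/(r_N+r_P) = 0.9658.
C_N = 0.9658·C_{M0}·X = 0.9658×1.22×0.322 = 0.379 mol·L⁻¹.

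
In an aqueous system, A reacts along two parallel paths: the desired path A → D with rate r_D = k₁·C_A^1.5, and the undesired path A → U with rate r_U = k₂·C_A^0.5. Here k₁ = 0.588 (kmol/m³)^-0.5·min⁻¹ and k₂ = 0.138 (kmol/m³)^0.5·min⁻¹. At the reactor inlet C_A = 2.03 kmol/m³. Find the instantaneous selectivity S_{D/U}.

S_{D/U} = r_D/r_U = (k₁·C_A^1.5)/(k₂·C_A^0.5) = (k₁/k₂)·C_A.
= (0.588×2.030^1.5) / (0.138×2.030^0.5) = 1.701/0.1966 = 8.65.
Since the desired path is higher order in A, keeping C_A high (PFR or concentrated feed) favours D.

8.65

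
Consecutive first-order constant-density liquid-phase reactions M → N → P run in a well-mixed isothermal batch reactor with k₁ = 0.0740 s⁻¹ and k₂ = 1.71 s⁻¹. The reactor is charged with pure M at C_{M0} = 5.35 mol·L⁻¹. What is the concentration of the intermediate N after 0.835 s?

Solving the coupled first-order balances gives C_N(t) = [k₁/(k₂−k₁)]·C_{M0}·(e^(−k₁t) − e^(−k₂t)).
e^(−k₁t) = e^(−0.0740×0.835) = e^(−0.06179) = 0.9401; e^(−k₂t) = e^(−1.428) = 0.2398.
C_N = 0.0740×5.35/(1.71−0.0740) × (0.9401−0.2398) = 0.2420×0.7003 = 0.1695 mol·L⁻¹.

0.169 mol·L⁻¹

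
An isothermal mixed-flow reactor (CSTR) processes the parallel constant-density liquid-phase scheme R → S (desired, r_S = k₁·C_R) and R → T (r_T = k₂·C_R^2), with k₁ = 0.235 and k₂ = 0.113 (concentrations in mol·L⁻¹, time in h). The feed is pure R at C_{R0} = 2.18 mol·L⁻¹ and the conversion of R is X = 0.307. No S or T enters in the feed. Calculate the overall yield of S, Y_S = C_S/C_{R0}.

Exit C_R = C_{R0}(1−X) = 2.18×0.693 = 1.511 mol·L⁻¹.
Rates in a CSTR are evaluated at the outlet concentration: r_S = 0.235×1.511 = 0.3550, r_T = 0.113×1.511^2 = 0.2579.
Fraction of consumed R going to S: r_S/(r_S+r_T) = 0.5792.
C_S = 0.5792·C_{R0}·X = 0.5792×2.18×0.307 = 0.388 mol·L⁻¹; Y_S = C_S/C_{R0} = 0.178.

0.178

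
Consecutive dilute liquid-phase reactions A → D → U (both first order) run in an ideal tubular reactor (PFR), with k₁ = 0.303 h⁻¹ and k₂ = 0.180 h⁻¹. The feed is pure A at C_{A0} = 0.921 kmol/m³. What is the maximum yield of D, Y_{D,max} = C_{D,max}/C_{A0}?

0.467

For a first-order series the maximum intermediate yield is C_{D,max}/C_{A0} = (k₁/k₂)^[k₂/(k₂−k₁)].
= (0.303/0.180)^(0.180/(0.180−0.303)) = (1.683)^(-1.463) = 0.4667.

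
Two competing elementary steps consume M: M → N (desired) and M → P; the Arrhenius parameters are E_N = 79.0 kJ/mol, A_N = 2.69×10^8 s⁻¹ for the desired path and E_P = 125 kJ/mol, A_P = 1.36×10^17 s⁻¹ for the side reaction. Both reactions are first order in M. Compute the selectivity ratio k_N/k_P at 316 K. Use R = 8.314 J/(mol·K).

0.0795

With equal orders, S_{N/P} = k_N/k_P = (A_N/A_P)·exp[(E_P−E_N)/(RT)].
(E_P−E_N)/(RT) = (125−79.0)×10³/(8.314×316) = 46000/2627 = 17.51.
k_N/k_P = (2.69×10^8/1.36×10^17)·exp(17.51) = 1.978×10^-9 × 4.018×10^7 = 0.0795.
Since E_N < E_P, lowering the temperature improves selectivity toward N.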